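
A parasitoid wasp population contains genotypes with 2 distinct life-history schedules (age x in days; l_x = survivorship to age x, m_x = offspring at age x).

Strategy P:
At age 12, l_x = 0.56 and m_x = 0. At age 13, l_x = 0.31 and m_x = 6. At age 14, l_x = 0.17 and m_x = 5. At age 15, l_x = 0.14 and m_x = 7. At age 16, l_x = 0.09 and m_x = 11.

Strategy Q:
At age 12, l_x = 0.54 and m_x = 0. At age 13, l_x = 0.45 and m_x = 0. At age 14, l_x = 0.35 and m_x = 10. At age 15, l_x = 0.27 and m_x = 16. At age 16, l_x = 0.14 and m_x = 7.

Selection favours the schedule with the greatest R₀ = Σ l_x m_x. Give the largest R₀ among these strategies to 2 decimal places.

Strategy P: R₀ = 0.56×0 + 0.31×6 + 0.17×5 + 0.14×7 + 0.09×11 = 4.6800
Strategy Q: R₀ = 0.54×0 + 0.45×0 + 0.35×10 + 0.27×16 + 0.14×7 = 8.8000
Highest R₀: strategy Q with 8.8000.

8.80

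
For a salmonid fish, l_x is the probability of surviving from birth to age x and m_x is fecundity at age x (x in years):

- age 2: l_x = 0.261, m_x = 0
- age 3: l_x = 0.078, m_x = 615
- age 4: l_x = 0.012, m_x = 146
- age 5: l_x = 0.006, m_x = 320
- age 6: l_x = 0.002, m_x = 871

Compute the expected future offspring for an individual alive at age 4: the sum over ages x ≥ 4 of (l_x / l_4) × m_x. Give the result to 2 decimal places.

l_4 = 0.012. Conditional survival from age 4 to x is l_x / l_4.
  x=4: (0.012/0.012) × 146 = 146.0000
  x=5: (0.006/0.012) × 320 = 160.0000
  x=6: (0.002/0.012) × 871 = 145.1667
Sum = 146.0000 + 160.0000 + 145.1667 = 451.1667

451.17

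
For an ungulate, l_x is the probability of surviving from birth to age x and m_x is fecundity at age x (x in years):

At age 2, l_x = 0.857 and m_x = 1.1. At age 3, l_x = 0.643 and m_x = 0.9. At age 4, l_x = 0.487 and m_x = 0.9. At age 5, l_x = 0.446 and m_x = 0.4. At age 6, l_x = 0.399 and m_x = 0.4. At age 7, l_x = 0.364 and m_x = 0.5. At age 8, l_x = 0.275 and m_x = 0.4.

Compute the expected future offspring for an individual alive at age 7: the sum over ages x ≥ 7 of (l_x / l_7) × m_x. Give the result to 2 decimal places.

l_7 = 0.364. Conditional survival from age 7 to x is l_x / l_7.
  x=7: (0.364/0.364) × 0.5 = 0.5000
  x=8: (0.275/0.364) × 0.4 = 0.3022
Sum = 0.5000 + 0.3022 = 0.8022

0.80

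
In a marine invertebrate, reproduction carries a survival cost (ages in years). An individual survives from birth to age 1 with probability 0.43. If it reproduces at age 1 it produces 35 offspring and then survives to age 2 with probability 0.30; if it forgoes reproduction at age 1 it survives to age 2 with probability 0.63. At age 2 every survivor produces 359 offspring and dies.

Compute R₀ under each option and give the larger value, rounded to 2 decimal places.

97.25

breed at age 1: R₀ = 0.43 × (35 + 0.30 × 359) = 0.43 × 142.7000 = 61.3610
delay to age 2: R₀ = 0.43 × (0.63 × 359) = 0.43 × 226.1700 = 97.2531
Higher: delay to age 2 (97.2531).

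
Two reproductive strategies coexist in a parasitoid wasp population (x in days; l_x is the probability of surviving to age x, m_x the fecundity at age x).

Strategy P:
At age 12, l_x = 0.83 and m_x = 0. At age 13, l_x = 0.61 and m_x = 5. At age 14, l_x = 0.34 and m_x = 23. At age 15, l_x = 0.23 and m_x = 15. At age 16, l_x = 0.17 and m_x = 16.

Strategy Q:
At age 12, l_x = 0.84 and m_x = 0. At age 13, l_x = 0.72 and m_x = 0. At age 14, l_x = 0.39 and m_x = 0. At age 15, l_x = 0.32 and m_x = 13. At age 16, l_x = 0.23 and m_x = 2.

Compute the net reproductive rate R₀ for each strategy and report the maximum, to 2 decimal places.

17.04

Strategy P: R₀ = 0.83×0 + 0.61×5 + 0.34×23 + 0.23×15 + 0.17×16 = 17.0400
Strategy Q: R₀ = 0.84×0 + 0.72×0 + 0.39×0 + 0.32×13 + 0.23×2 = 4.6200
Highest R₀: strategy P with 17.0400.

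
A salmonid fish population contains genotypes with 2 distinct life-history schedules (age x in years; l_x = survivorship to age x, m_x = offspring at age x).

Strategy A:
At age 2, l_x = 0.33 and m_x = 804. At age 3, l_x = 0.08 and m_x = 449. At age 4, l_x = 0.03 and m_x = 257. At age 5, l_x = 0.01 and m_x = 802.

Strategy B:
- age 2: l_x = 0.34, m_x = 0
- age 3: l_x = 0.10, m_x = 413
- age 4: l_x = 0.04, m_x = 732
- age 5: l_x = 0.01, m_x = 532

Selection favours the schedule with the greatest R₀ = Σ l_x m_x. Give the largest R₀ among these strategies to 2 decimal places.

Strategy A: R₀ = 0.33×804 + 0.08×449 + 0.03×257 + 0.01×802 = 316.9700
Strategy B: R₀ = 0.34×0 + 0.10×413 + 0.04×732 + 0.01×532 = 75.9000
Highest R₀: strategy A with 316.9700.

316.97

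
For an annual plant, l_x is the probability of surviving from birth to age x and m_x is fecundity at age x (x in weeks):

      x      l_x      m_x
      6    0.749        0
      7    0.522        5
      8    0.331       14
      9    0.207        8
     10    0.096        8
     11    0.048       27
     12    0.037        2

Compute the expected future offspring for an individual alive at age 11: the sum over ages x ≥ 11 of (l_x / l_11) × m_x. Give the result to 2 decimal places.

l_11 = 0.048. Conditional survival from age 11 to x is l_x / l_11.
  x=11: (0.048/0.048) × 27 = 27.0000
  x=12: (0.037/0.048) × 2 = 1.5417
Sum = 27.0000 + 1.5417 = 28.5417

28.54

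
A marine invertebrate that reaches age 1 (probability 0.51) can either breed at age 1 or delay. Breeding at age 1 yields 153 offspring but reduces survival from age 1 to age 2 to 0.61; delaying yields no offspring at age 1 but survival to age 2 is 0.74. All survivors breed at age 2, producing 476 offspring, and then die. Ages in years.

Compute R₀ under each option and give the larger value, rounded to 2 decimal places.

breed at age 1: R₀ = 0.51 × (153 + 0.61 × 476) = 0.51 × 443.3600 = 226.1136
delay to age 2: R₀ = 0.51 × (0.74 × 476) = 0.51 × 352.2400 = 179.6424
Higher: breed at age 1 (226.1136).

226.11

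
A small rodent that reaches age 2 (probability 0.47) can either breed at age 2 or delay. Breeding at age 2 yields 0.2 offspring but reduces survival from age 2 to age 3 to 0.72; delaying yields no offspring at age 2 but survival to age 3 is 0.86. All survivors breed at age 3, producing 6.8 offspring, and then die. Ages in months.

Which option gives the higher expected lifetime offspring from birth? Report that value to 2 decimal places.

2.75

breed at age 2: R₀ = 0.47 × (0.2 + 0.72 × 6.8) = 0.47 × 5.0960 = 2.3951
delay to age 3: R₀ = 0.47 × (0.86 × 6.8) = 0.47 × 5.8480 = 2.7486
Higher: delay to age 3 (2.7486).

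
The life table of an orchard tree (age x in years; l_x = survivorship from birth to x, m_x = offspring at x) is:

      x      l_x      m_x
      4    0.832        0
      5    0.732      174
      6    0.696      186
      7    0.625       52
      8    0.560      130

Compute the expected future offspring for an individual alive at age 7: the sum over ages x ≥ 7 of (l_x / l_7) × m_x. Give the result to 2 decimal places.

l_7 = 0.625. Conditional survival from age 7 to x is l_x / l_7.
  x=7: (0.625/0.625) × 52 = 52.0000
  x=8: (0.560/0.625) × 130 = 116.4800
Sum = 52.0000 + 116.4800 = 168.4800

168.48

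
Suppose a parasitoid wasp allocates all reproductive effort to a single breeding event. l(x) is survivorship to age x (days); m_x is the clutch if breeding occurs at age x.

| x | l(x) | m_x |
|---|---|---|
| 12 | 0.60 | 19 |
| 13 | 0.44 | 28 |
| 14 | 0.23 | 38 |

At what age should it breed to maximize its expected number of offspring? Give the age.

13

Expected offspring if breeding at age x = l(x) × m_x:
  age 12: 0.60 × 19 = 11.400
  age 13: 0.44 × 28 = 12.320
  age 14: 0.23 × 38 = 8.740
Maximum at age 13 (12.320).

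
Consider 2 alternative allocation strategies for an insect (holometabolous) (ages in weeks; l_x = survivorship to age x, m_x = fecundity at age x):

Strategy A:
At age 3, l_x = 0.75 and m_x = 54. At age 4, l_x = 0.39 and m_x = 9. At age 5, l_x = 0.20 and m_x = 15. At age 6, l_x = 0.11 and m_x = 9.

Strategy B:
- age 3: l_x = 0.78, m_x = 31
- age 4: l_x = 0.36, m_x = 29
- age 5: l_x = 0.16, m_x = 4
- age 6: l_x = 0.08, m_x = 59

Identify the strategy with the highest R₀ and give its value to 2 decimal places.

Strategy A: R₀ = 0.75×54 + 0.39×9 + 0.20×15 + 0.11×9 = 48.0000
Strategy B: R₀ = 0.78×31 + 0.36×29 + 0.16×4 + 0.08×59 = 39.9800
Highest R₀: strategy A with 48.0000.

48.00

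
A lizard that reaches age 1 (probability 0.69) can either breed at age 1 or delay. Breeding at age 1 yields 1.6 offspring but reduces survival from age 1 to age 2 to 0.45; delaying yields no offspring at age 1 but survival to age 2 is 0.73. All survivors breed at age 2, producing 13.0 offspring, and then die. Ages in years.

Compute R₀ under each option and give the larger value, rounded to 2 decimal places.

breed at age 1: R₀ = 0.69 × (1.6 + 0.45 × 13.0) = 0.69 × 7.4500 = 5.1405
delay to age 2: R₀ = 0.69 × (0.73 × 13.0) = 0.69 × 9.4900 = 6.5481
Higher: delay to age 2 (6.5481).

6.55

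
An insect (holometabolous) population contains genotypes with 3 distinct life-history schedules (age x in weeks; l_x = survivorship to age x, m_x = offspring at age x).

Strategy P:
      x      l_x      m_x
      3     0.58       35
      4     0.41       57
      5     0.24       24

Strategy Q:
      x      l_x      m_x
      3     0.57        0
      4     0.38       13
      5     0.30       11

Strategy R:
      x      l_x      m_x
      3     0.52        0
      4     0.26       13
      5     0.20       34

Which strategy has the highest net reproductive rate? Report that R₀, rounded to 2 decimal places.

49.43

Strategy P: R₀ = 0.58×35 + 0.41×57 + 0.24×24 = 49.4300
Strategy Q: R₀ = 0.57×0 + 0.38×13 + 0.30×11 = 8.2400
Strategy R: R₀ = 0.52×0 + 0.26×13 + 0.20×34 = 10.1800
Highest R₀: strategy P with 49.4300.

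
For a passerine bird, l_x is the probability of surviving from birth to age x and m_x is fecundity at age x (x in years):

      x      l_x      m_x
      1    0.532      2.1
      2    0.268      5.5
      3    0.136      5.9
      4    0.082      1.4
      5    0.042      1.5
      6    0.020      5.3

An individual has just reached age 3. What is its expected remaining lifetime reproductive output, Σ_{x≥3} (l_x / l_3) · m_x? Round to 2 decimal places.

l_3 = 0.136. Conditional survival from age 3 to x is l_x / l_3.
  x=3: (0.136/0.136) × 5.9 = 5.9000
  x=4: (0.082/0.136) × 1.4 = 0.8441
  x=5: (0.042/0.136) × 1.5 = 0.4632
  x=6: (0.020/0.136) × 5.3 = 0.7794
Sum = 5.9000 + 0.8441 + 0.4632 + 0.7794 = 7.9868

7.99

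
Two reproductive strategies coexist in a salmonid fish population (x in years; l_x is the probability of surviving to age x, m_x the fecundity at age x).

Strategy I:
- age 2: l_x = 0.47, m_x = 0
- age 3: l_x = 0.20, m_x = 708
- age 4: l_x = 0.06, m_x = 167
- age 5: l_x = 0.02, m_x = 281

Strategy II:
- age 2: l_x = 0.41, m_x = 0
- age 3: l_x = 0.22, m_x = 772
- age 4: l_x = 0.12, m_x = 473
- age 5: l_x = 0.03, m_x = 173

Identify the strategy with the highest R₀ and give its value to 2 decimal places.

Strategy I: R₀ = 0.47×0 + 0.20×708 + 0.06×167 + 0.02×281 = 157.2400
Strategy II: R₀ = 0.41×0 + 0.22×772 + 0.12×473 + 0.03×173 = 231.7900
Highest R₀: strategy II with 231.7900.

231.79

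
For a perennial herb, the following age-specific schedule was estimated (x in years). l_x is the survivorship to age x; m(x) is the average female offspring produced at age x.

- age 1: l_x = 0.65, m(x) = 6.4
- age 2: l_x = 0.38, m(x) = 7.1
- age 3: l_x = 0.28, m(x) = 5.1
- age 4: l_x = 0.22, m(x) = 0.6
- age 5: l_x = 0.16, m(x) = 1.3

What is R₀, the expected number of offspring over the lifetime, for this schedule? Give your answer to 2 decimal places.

8.63

R₀ = Σ l_x m(x):
  age 1: 0.65 × 6.4 = 4.1600
  age 2: 0.38 × 7.1 = 2.6980
  age 3: 0.28 × 5.1 = 1.4280
  age 4: 0.22 × 0.6 = 0.1320
  age 5: 0.16 × 1.3 = 0.2080
R₀ = 4.1600 + 2.6980 + 1.4280 + 0.1320 + 0.2080 = 8.6260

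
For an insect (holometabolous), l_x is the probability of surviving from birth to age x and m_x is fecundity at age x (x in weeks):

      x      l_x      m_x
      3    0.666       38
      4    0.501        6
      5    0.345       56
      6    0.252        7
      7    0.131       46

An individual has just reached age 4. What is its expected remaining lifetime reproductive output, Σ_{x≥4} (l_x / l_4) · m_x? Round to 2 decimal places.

l_4 = 0.501. Conditional survival from age 4 to x is l_x / l_4.
  x=4: (0.501/0.501) × 6 = 6.0000
  x=5: (0.345/0.501) × 56 = 38.5629
  x=6: (0.252/0.501) × 7 = 3.5210
  x=7: (0.131/0.501) × 46 = 12.0279
Sum = 6.0000 + 38.5629 + 3.5210 + 12.0279 = 60.1118

60.11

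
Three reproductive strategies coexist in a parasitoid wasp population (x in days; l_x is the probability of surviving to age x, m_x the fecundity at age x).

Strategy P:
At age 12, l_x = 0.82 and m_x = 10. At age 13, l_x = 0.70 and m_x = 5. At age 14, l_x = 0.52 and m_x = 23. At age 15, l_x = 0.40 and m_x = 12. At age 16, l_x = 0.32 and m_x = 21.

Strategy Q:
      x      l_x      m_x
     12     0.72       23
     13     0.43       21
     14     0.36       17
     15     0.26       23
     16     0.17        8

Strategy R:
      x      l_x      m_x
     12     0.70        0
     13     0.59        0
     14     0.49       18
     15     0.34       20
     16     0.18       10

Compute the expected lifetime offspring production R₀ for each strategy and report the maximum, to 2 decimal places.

39.05

Strategy P: R₀ = 0.82×10 + 0.70×5 + 0.52×23 + 0.40×12 + 0.32×21 = 35.1800
Strategy Q: R₀ = 0.72×23 + 0.43×21 + 0.36×17 + 0.26×23 + 0.17×8 = 39.0500
Strategy R: R₀ = 0.70×0 + 0.59×0 + 0.49×18 + 0.34×20 + 0.18×10 = 17.4200
Highest R₀: strategy Q with 39.0500.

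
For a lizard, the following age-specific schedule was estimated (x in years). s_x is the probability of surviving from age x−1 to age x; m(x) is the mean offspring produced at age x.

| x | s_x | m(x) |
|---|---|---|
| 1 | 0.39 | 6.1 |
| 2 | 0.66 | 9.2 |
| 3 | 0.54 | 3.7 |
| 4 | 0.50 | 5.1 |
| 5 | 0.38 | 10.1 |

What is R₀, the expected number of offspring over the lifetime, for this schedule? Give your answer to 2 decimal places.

Survivorship from birth: l_x = s_1·s_2·…·s_x.
  l_1 = 0.39000
  l_2 = 0.25740
  l_3 = 0.13900
  l_4 = 0.06950
  l_5 = 0.02641
R₀ = Σ l_x m(x):
  age 1: 0.39000 × 6.1 = 2.3790
  age 2: 0.25740 × 9.2 = 2.3681
  age 3: 0.13900 × 3.7 = 0.5143
  age 4: 0.06950 × 5.1 = 0.3544
  age 5: 0.02641 × 10.1 = 0.2667
R₀ = 2.3790 + 2.3681 + 0.5143 + 0.3544 + 0.2667 = 5.8826

5.88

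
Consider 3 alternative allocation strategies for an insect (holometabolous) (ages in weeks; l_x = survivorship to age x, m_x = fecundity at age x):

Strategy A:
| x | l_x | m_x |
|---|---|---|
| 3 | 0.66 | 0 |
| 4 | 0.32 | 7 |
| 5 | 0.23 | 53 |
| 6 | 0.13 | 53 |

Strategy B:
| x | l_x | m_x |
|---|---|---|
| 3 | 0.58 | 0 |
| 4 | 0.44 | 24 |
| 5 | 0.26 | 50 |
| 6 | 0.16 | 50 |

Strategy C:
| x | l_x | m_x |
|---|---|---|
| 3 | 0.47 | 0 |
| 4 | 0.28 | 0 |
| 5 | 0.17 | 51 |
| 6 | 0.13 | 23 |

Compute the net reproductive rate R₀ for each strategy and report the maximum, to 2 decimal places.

Strategy A: R₀ = 0.66×0 + 0.32×7 + 0.23×53 + 0.13×53 = 21.3200
Strategy B: R₀ = 0.58×0 + 0.44×24 + 0.26×50 + 0.16×50 = 31.5600
Strategy C: R₀ = 0.47×0 + 0.28×0 + 0.17×51 + 0.13×23 = 11.6600
Highest R₀: strategy B with 31.5600.

31.56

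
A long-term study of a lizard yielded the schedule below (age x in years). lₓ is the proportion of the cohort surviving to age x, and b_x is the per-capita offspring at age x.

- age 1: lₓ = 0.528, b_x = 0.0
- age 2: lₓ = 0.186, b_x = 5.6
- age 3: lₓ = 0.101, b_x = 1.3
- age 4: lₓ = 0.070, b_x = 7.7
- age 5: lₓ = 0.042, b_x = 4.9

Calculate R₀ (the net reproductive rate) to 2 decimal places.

R₀ = Σ lₓ b_x:
  age 1: 0.528 × 0.0 = 0.0000
  age 2: 0.186 × 5.6 = 1.0416
  age 3: 0.101 × 1.3 = 0.1313
  age 4: 0.070 × 7.7 = 0.5390
  age 5: 0.042 × 4.9 = 0.2058
R₀ = 0.0000 + 1.0416 + 0.1313 + 0.5390 + 0.2058 = 1.9177

1.92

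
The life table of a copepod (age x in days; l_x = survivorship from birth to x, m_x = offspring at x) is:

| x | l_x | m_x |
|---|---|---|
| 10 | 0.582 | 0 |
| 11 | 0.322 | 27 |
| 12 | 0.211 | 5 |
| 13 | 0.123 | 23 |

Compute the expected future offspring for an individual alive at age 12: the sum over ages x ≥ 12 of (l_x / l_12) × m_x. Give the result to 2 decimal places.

l_12 = 0.211. Conditional survival from age 12 to x is l_x / l_12.
  x=12: (0.211/0.211) × 5 = 5.0000
  x=13: (0.123/0.211) × 23 = 13.4076
Sum = 5.0000 + 13.4076 = 18.4076

18.41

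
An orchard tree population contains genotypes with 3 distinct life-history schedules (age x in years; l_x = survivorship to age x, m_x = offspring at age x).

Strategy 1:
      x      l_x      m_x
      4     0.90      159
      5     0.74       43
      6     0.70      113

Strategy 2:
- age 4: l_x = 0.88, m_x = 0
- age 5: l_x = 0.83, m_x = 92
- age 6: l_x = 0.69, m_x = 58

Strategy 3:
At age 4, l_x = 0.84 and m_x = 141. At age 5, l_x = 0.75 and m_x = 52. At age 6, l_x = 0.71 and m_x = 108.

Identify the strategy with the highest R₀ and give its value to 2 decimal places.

Strategy 1: R₀ = 0.90×159 + 0.74×43 + 0.70×113 = 254.0200
Strategy 2: R₀ = 0.88×0 + 0.83×92 + 0.69×58 = 116.3800
Strategy 3: R₀ = 0.84×141 + 0.75×52 + 0.71×108 = 234.1200
Highest R₀: strategy 1 with 254.0200.

254.02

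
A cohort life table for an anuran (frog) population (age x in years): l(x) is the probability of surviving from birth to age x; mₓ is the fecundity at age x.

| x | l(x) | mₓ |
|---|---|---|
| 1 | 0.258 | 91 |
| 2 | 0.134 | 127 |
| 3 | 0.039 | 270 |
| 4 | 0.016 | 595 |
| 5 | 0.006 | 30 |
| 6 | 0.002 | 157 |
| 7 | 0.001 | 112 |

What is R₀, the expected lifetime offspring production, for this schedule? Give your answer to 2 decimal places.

61.15

R₀ = Σ l(x) mₓ:
  age 1: 0.258 × 91 = 23.4780
  age 2: 0.134 × 127 = 17.0180
  age 3: 0.039 × 270 = 10.5300
  age 4: 0.016 × 595 = 9.5200
  age 5: 0.006 × 30 = 0.1800
  age 6: 0.002 × 157 = 0.3140
  age 7: 0.001 × 112 = 0.1120
R₀ = 23.4780 + 17.0180 + 10.5300 + 9.5200 + 0.1800 + 0.3140 + 0.1120 = 61.1520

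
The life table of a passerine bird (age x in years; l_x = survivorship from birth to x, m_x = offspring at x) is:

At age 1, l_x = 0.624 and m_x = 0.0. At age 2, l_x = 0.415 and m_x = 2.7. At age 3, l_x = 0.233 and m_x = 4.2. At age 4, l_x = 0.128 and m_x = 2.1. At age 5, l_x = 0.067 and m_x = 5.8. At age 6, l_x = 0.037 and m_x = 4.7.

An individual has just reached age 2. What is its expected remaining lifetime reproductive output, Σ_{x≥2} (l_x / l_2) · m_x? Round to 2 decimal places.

7.06

l_2 = 0.415. Conditional survival from age 2 to x is l_x / l_2.
  x=2: (0.415/0.415) × 2.7 = 2.7000
  x=3: (0.233/0.415) × 4.2 = 2.3581
  x=4: (0.128/0.415) × 2.1 = 0.6477
  x=5: (0.067/0.415) × 5.8 = 0.9364
  x=6: (0.037/0.415) × 4.7 = 0.4190
Sum = 2.7000 + 2.3581 + 0.6477 + 0.9364 + 0.4190 = 7.0612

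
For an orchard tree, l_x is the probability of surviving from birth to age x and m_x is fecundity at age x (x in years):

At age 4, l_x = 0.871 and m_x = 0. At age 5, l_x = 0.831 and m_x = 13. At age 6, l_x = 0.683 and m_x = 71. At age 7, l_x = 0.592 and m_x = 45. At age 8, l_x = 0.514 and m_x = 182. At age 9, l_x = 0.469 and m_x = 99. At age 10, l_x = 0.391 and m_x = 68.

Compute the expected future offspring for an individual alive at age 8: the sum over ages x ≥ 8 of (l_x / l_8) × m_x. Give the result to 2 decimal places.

324.06

l_8 = 0.514. Conditional survival from age 8 to x is l_x / l_8.
  x=8: (0.514/0.514) × 182 = 182.0000
  x=9: (0.469/0.514) × 99 = 90.3327
  x=10: (0.391/0.514) × 68 = 51.7276
Sum = 182.0000 + 90.3327 + 51.7276 = 324.0603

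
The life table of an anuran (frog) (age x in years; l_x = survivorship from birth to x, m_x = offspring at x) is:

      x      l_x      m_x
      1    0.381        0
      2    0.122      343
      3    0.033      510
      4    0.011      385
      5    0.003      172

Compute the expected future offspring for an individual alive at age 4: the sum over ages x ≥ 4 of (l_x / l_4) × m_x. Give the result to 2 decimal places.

431.91

l_4 = 0.011. Conditional survival from age 4 to x is l_x / l_4.
  x=4: (0.011/0.011) × 385 = 385.0000
  x=5: (0.003/0.011) × 172 = 46.9091
Sum = 385.0000 + 46.9091 = 431.9091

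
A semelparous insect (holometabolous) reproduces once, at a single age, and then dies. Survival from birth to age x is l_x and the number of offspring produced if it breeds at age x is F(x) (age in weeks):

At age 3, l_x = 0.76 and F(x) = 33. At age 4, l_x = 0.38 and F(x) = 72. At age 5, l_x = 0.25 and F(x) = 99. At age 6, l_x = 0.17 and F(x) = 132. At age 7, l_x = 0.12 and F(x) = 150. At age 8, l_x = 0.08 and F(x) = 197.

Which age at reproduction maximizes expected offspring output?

Expected offspring if breeding at age x = l_x × F(x):
  age 3: 0.76 × 33 = 25.080
  age 4: 0.38 × 72 = 27.360
  age 5: 0.25 × 99 = 24.750
  age 6: 0.17 × 132 = 22.440
  age 7: 0.12 × 150 = 18.000
  age 8: 0.08 × 197 = 15.760
Maximum at age 4 (27.360).

4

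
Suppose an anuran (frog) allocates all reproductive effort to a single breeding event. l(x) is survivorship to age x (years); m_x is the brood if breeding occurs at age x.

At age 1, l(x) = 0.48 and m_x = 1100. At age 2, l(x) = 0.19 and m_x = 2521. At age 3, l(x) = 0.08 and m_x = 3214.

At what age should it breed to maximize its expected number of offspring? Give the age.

1

Expected offspring if breeding at age x = l(x) × m_x:
  age 1: 0.48 × 1100 = 528.000
  age 2: 0.19 × 2521 = 478.990
  age 3: 0.08 × 3214 = 257.120
Maximum at age 1 (528.000).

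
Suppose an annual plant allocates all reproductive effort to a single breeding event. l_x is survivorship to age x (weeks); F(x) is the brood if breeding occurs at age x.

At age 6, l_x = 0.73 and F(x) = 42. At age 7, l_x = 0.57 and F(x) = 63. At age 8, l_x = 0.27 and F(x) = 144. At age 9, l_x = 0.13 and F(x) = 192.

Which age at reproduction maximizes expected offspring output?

Expected offspring if breeding at age x = l_x × F(x):
  age 6: 0.73 × 42 = 30.660
  age 7: 0.57 × 63 = 35.910
  age 8: 0.27 × 144 = 38.880
  age 9: 0.13 × 192 = 24.960
Maximum at age 8 (38.880).

8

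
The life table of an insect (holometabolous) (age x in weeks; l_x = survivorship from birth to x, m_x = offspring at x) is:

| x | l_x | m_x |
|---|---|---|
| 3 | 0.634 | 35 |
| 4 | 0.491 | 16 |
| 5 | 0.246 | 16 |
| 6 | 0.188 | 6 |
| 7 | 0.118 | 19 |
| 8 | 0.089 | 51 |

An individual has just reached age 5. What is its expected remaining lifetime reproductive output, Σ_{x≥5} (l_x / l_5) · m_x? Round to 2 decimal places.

48.15

l_5 = 0.246. Conditional survival from age 5 to x is l_x / l_5.
  x=5: (0.246/0.246) × 16 = 16.0000
  x=6: (0.188/0.246) × 6 = 4.5854
  x=7: (0.118/0.246) × 19 = 9.1138
  x=8: (0.089/0.246) × 51 = 18.4512
Sum = 16.0000 + 4.5854 + 9.1138 + 18.4512 = 48.1504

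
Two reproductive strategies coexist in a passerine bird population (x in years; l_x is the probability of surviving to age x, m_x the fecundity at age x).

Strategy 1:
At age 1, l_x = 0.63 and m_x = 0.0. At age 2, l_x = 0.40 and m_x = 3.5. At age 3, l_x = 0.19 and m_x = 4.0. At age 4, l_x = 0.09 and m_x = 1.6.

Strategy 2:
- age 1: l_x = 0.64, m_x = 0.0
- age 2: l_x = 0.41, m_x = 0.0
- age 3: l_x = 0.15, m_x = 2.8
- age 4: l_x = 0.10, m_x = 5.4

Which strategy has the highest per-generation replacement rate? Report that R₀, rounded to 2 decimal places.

Strategy 1: R₀ = 0.63×0.0 + 0.40×3.5 + 0.19×4.0 + 0.09×1.6 = 2.3040
Strategy 2: R₀ = 0.64×0.0 + 0.41×0.0 + 0.15×2.8 + 0.10×5.4 = 0.9600
Highest R₀: strategy 1 with 2.3040.

2.30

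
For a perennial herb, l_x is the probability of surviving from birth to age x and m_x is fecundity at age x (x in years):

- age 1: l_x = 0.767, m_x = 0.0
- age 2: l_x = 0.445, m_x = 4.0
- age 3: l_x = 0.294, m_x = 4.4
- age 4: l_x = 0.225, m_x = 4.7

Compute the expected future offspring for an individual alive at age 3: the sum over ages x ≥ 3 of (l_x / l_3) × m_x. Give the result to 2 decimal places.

l_3 = 0.294. Conditional survival from age 3 to x is l_x / l_3.
  x=3: (0.294/0.294) × 4.4 = 4.4000
  x=4: (0.225/0.294) × 4.7 = 3.5969
Sum = 4.4000 + 3.5969 = 7.9969

8.00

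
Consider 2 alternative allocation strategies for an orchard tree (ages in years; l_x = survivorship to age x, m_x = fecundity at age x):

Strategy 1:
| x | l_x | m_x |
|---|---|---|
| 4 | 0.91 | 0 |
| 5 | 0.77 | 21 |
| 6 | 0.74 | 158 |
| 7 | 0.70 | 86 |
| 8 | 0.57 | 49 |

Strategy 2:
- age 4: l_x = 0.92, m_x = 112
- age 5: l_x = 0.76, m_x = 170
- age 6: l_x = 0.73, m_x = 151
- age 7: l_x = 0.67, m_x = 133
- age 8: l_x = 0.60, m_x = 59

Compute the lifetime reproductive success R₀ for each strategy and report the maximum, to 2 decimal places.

466.98

Strategy 1: R₀ = 0.91×0 + 0.77×21 + 0.74×158 + 0.70×86 + 0.57×49 = 221.2200
Strategy 2: R₀ = 0.92×112 + 0.76×170 + 0.73×151 + 0.67×133 + 0.60×59 = 466.9800
Highest R₀: strategy 2 with 466.9800.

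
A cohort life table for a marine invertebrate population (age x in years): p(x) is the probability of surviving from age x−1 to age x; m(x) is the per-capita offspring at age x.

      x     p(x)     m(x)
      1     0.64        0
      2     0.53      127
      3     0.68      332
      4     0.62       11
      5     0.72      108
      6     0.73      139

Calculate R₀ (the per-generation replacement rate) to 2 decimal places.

Survivorship from birth: l_x = p_1·p_2·…·p_x.
  l_1 = 0.64000
  l_2 = 0.33920
  l_3 = 0.23066
  l_4 = 0.14301
  l_5 = 0.10296
  l_6 = 0.07516
R₀ = Σ l_x m(x):
  age 1: 0.64000 × 0 = 0.0000
  age 2: 0.33920 × 127 = 43.0784
  age 3: 0.23066 × 332 = 76.5791
  age 4: 0.14301 × 11 = 1.5731
  age 5: 0.10296 × 108 = 11.1197
  age 6: 0.07516 × 139 = 10.4472
R₀ = 0.0000 + 43.0784 + 76.5791 + 1.5731 + 11.1197 + 10.4472 = 142.7976

142.80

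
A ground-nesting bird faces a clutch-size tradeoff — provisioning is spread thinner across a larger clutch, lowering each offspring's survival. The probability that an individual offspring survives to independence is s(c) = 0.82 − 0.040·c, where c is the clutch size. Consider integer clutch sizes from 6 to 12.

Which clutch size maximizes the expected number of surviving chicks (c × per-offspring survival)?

Expected surviving chicks = c × s(c):
  c=6: 6 × 0.580 = 3.480
  c=7: 7 × 0.540 = 3.780
  c=8: 8 × 0.500 = 4.000
  c=9: 9 × 0.460 = 4.140
  c=10: 10 × 0.420 = 4.200
  c=11: 11 × 0.380 = 4.180
  c=12: 12 × 0.340 = 4.080
Maximum at c = 10 (4.200 surviving chicks).

10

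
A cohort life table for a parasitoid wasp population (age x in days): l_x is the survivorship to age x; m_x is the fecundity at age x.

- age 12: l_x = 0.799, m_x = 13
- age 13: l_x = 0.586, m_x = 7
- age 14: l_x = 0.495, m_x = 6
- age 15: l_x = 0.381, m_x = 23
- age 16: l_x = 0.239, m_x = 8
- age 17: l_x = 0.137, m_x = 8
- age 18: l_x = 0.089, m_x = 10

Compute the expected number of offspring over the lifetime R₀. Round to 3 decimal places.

30.120

R₀ = Σ l_x m_x:
  age 12: 0.799 × 13 = 10.3870
  age 13: 0.586 × 7 = 4.1020
  age 14: 0.495 × 6 = 2.9700
  age 15: 0.381 × 23 = 8.7630
  age 16: 0.239 × 8 = 1.9120
  age 17: 0.137 × 8 = 1.0960
  age 18: 0.089 × 10 = 0.8900
R₀ = 10.3870 + 4.1020 + 2.9700 + 8.7630 + 1.9120 + 1.0960 + 0.8900 = 30.1200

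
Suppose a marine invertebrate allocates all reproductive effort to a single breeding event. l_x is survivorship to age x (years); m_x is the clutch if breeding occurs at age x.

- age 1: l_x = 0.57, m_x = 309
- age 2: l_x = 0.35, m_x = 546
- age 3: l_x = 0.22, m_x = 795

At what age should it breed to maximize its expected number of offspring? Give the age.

2

Expected offspring if breeding at age x = l_x × m_x:
  age 1: 0.57 × 309 = 176.130
  age 2: 0.35 × 546 = 191.100
  age 3: 0.22 × 795 = 174.900
Maximum at age 2 (191.100).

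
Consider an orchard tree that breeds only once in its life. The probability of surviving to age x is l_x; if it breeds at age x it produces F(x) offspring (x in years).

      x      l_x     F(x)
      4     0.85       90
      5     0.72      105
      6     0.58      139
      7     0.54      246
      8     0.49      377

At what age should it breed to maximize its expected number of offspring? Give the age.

8

Expected offspring if breeding at age x = l_x × F(x):
  age 4: 0.85 × 90 = 76.500
  age 5: 0.72 × 105 = 75.600
  age 6: 0.58 × 139 = 80.620
  age 7: 0.54 × 246 = 132.840
  age 8: 0.49 × 377 = 184.730
Maximum at age 8 (184.730).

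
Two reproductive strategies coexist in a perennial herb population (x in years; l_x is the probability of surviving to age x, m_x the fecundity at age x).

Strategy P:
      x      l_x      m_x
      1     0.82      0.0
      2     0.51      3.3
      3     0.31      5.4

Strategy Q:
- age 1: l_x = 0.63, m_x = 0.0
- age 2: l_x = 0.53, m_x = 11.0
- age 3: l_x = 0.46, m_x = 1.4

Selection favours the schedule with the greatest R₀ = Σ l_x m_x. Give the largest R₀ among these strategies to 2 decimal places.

6.47

Strategy P: R₀ = 0.82×0.0 + 0.51×3.3 + 0.31×5.4 = 3.3570
Strategy Q: R₀ = 0.63×0.0 + 0.53×11.0 + 0.46×1.4 = 6.4740
Highest R₀: strategy Q with 6.4740.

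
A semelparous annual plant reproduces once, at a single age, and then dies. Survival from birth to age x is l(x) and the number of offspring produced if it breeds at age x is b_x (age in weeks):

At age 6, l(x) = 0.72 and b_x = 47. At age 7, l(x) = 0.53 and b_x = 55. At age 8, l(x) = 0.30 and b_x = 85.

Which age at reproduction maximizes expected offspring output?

Expected offspring if breeding at age x = l(x) × b_x:
  age 6: 0.72 × 47 = 33.840
  age 7: 0.53 × 55 = 29.150
  age 8: 0.30 × 85 = 25.500
Maximum at age 6 (33.840).

6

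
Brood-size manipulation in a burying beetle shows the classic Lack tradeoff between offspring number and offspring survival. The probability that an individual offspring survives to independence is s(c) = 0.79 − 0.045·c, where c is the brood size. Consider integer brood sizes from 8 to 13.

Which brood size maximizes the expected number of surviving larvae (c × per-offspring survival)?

9

Expected surviving larvae = c × s(c):
  c=8: 8 × 0.430 = 3.440
  c=9: 9 × 0.385 = 3.465
  c=10: 10 × 0.340 = 3.400
  c=11: 11 × 0.295 = 3.245
  c=12: 12 × 0.250 = 3.000
  c=13: 13 × 0.205 = 2.665
Maximum at c = 9 (3.465 surviving larvae).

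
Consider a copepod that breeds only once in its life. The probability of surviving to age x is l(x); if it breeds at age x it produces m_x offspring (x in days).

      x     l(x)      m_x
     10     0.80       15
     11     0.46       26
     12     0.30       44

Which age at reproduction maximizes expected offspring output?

12

Expected offspring if breeding at age x = l(x) × m_x:
  age 10: 0.80 × 15 = 12.000
  age 11: 0.46 × 26 = 11.960
  age 12: 0.30 × 44 = 13.200
Maximum at age 12 (13.200).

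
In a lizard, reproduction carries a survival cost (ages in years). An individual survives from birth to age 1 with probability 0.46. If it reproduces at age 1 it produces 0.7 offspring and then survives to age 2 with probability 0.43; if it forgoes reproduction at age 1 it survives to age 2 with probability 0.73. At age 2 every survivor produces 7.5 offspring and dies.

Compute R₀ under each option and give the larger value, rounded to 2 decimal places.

2.52

breed at age 1: R₀ = 0.46 × (0.7 + 0.43 × 7.5) = 0.46 × 3.9250 = 1.8055
delay to age 2: R₀ = 0.46 × (0.73 × 7.5) = 0.46 × 5.4750 = 2.5185
Higher: delay to age 2 (2.5185).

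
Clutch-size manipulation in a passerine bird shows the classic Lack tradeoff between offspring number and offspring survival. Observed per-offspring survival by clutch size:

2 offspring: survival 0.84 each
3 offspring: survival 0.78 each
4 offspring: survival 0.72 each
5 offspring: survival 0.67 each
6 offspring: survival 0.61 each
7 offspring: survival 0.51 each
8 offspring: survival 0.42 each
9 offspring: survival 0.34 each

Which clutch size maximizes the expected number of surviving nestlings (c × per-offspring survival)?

Expected surviving nestlings = c × s(c):
  c=2: 2 × 0.84 = 1.680
  c=3: 3 × 0.78 = 2.340
  c=4: 4 × 0.72 = 2.880
  c=5: 5 × 0.67 = 3.350
  c=6: 6 × 0.61 = 3.660
  c=7: 7 × 0.51 = 3.570
  c=8: 8 × 0.42 = 3.360
  c=9: 9 × 0.34 = 3.060
Maximum at c = 6 (3.660 surviving nestlings).

6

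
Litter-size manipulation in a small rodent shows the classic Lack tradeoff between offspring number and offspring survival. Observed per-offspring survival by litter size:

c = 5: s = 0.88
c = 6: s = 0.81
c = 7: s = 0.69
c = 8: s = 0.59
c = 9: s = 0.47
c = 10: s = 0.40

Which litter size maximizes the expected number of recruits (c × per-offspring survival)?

6

Expected recruits = c × s(c):
  c=5: 5 × 0.88 = 4.400
  c=6: 6 × 0.81 = 4.860
  c=7: 7 × 0.69 = 4.830
  c=8: 8 × 0.59 = 4.720
  c=9: 9 × 0.47 = 4.230
  c=10: 10 × 0.40 = 4.000
Maximum at c = 6 (4.860 recruits).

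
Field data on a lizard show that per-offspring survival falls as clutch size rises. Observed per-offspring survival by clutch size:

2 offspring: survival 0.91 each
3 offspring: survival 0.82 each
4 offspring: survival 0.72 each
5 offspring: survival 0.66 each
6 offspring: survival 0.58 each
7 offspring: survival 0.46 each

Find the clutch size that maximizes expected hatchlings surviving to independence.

6

Expected hatchlings surviving to independence = c × s(c):
  c=2: 2 × 0.91 = 1.820
  c=3: 3 × 0.82 = 2.460
  c=4: 4 × 0.72 = 2.880
  c=5: 5 × 0.66 = 3.300
  c=6: 6 × 0.58 = 3.480
  c=7: 7 × 0.46 = 3.220
Maximum at c = 6 (3.480 hatchlings surviving to independence).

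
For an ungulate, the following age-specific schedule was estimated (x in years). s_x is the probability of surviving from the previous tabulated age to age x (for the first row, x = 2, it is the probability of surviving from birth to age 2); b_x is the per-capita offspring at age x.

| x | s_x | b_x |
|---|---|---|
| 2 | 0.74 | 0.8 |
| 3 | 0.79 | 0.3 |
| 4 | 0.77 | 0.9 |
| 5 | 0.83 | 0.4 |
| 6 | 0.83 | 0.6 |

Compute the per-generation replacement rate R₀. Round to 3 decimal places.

1.508

Survivorship from birth: l_x = s_2·s_3·…·s_x.
  l_2 = 0.74000
  l_3 = 0.58460
  l_4 = 0.45014
  l_5 = 0.37362
  l_6 = 0.31010
R₀ = Σ l_x b_x:
  age 2: 0.74000 × 0.8 = 0.5920
  age 3: 0.58460 × 0.3 = 0.1754
  age 4: 0.45014 × 0.9 = 0.4051
  age 5: 0.37362 × 0.4 = 0.1494
  age 6: 0.31010 × 0.6 = 0.1861
R₀ = 0.5920 + 0.1754 + 0.4051 + 0.1494 + 0.1861 = 1.5080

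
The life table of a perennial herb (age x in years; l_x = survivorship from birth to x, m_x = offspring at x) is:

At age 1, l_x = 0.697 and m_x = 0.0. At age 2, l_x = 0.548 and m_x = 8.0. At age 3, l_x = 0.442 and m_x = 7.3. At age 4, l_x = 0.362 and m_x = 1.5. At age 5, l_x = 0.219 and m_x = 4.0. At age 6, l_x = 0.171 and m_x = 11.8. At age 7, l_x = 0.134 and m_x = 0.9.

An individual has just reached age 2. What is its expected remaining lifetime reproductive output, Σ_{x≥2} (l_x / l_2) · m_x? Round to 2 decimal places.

20.38

l_2 = 0.548. Conditional survival from age 2 to x is l_x / l_2.
  x=2: (0.548/0.548) × 8.0 = 8.0000
  x=3: (0.442/0.548) × 7.3 = 5.8880
  x=4: (0.362/0.548) × 1.5 = 0.9909
  x=5: (0.219/0.548) × 4.0 = 1.5985
  x=6: (0.171/0.548) × 11.8 = 3.6821
  x=7: (0.134/0.548) × 0.9 = 0.2201
Sum = 8.0000 + 5.8880 + 0.9909 + 1.5985 + 3.6821 + 0.2201 = 20.3796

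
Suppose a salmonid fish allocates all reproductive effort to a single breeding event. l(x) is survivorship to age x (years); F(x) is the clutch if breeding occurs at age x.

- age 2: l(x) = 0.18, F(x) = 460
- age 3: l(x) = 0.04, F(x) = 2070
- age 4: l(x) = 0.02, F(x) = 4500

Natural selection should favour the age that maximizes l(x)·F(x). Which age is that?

4

Expected offspring if breeding at age x = l(x) × F(x):
  age 2: 0.18 × 460 = 82.800
  age 3: 0.04 × 2070 = 82.800
  age 4: 0.02 × 4500 = 90.000
Maximum at age 4 (90.000).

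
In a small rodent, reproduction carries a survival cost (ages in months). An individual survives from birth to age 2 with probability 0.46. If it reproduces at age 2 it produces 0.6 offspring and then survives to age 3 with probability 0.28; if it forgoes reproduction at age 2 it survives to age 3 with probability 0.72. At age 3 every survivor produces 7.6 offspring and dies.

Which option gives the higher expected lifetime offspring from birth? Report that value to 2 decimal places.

2.52

breed at age 2: R₀ = 0.46 × (0.6 + 0.28 × 7.6) = 0.46 × 2.7280 = 1.2549
delay to age 3: R₀ = 0.46 × (0.72 × 7.6) = 0.46 × 5.4720 = 2.5171
Higher: delay to age 3 (2.5171).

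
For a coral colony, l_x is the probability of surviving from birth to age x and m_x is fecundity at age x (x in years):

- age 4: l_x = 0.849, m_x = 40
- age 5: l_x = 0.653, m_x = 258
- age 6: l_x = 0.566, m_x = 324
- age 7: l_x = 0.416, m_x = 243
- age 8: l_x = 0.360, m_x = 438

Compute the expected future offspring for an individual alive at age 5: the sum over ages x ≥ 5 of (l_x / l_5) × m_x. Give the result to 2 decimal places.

l_5 = 0.653. Conditional survival from age 5 to x is l_x / l_5.
  x=5: (0.653/0.653) × 258 = 258.0000
  x=6: (0.566/0.653) × 324 = 280.8331
  x=7: (0.416/0.653) × 243 = 154.8055
  x=8: (0.360/0.653) × 438 = 241.4701
Sum = 258.0000 + 280.8331 + 154.8055 + 241.4701 = 935.1087

935.11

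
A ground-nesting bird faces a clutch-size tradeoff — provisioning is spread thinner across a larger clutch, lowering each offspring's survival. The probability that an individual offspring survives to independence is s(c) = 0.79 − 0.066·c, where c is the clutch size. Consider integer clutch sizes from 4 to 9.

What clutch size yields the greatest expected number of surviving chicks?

6

Expected surviving chicks = c × s(c):
  c=4: 4 × 0.526 = 2.104
  c=5: 5 × 0.460 = 2.300
  c=6: 6 × 0.394 = 2.364
  c=7: 7 × 0.328 = 2.296
  c=8: 8 × 0.262 = 2.096
  c=9: 9 × 0.196 = 1.764
Maximum at c = 6 (2.364 surviving chicks).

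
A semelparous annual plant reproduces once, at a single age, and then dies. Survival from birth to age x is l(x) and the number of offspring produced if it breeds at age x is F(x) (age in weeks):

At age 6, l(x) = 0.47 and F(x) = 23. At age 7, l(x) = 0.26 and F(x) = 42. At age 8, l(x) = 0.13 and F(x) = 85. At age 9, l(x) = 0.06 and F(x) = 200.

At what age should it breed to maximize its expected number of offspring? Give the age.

9

Expected offspring if breeding at age x = l(x) × F(x):
  age 6: 0.47 × 23 = 10.810
  age 7: 0.26 × 42 = 10.920
  age 8: 0.13 × 85 = 11.050
  age 9: 0.06 × 200 = 12.000
Maximum at age 9 (12.000).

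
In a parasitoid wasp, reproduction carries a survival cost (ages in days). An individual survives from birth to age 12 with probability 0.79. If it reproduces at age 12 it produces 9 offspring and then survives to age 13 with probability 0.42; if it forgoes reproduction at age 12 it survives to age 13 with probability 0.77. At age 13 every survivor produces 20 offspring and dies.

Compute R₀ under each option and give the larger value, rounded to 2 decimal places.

breed at age 12: R₀ = 0.79 × (9 + 0.42 × 20) = 0.79 × 17.4000 = 13.7460
delay to age 13: R₀ = 0.79 × (0.77 × 20) = 0.79 × 15.4000 = 12.1660
Higher: breed at age 12 (13.7460).

13.75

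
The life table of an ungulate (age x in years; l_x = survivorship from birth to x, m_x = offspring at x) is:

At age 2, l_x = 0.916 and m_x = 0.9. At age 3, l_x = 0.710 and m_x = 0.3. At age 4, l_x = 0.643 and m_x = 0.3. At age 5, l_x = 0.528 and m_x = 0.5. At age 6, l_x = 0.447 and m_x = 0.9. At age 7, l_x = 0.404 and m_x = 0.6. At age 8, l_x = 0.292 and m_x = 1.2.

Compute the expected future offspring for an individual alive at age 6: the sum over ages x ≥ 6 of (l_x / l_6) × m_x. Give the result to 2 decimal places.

l_6 = 0.447. Conditional survival from age 6 to x is l_x / l_6.
  x=6: (0.447/0.447) × 0.9 = 0.9000
  x=7: (0.404/0.447) × 0.6 = 0.5423
  x=8: (0.292/0.447) × 1.2 = 0.7839
Sum = 0.9000 + 0.5423 + 0.7839 = 2.2262

2.23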